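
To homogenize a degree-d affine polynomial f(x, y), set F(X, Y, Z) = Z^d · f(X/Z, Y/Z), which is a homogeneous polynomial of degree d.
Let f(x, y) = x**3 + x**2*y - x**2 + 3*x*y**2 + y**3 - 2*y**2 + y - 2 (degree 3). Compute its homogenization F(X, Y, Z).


F(X, Y, Z) = X**3 + X**2*Y - X**2*Z + 3*X*Y**2 + Y**3 - 2*Y**2*Z + Y*Z**2 - 2*Z**3

deg(f) = 3.
Substitute x = X/Z, y = Y/Z into f, then multiply by Z^3.
  monomial 1·x^3·y^0 ↦ 1·X^3·Y^0·Z^0.
  monomial 1·x^2·y^1 ↦ 1·X^2·Y^1·Z^0.
  monomial -1·x^2·y^0 ↦ -1·X^2·Y^0·Z^1.
  monomial 3·x^1·y^2 ↦ 3·X^1·Y^2·Z^0.
  monomial 1·x^0·y^3 ↦ 1·X^0·Y^3·Z^0.
  monomial -2·x^0·y^2 ↦ -2·X^0·Y^2·Z^1.
  monomial 1·x^0·y^1 ↦ 1·X^0·Y^1·Z^2.
  monomial -2·x^0·y^0 ↦ -2·X^0·Y^0·Z^3.
Collecting: F(X, Y, Z) = X**3 + X**2*Y - X**2*Z + 3*X*Y**2 + Y**3 - 2*Y**2*Z + Y*Z**2 - 2*Z**3.


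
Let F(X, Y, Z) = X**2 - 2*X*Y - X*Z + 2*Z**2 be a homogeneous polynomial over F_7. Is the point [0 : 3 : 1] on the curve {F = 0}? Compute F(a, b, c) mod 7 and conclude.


F(0,3,1) ≡ 2 (mod 7); P is NOT on the curve.

Evaluate F(0, 3, 1) term-by-term (mod 7).
  X**2 ↦ 1·0·1·1 = 0
  -2*X*Y ↦ -2·0·3·1 = 0
  -X*Z ↦ -1·0·1·1 = 0
  2*Z**2 ↦ 2·1·1·1 = 2
Sum: F(0, 3, 1) = (0) + (0) + (0) + (2) = 2.
Reducing mod 7: 2 ≡ 2 (mod 7).
Since F(a, b, c) ≡ 2 ≠ 0 (mod 7), P does NOT lie on the curve.


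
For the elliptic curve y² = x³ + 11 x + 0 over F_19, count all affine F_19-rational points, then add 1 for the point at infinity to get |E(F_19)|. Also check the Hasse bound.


Affine points = {(0, 0), (2, 7), (2, 12), (5, 3), (5, 16), (6, 4), (6, 15), (8, 7), (8, 12), (9, 7), (9, 12), (12, 6), (12, 13), (15, 5), (15, 14), (16, 4), (16, 15), (18, 8), (18, 11)}; affine count = 19; |E(F_19)| = 20.

Discriminant check: Δ ∝ 4a³ + 27b² = 4·11³ + 27·0² = 4·1331 + 27·0 ≡ 4 (mod 19). Nonzero ⇒ E is nonsingular.
For each x ∈ F_19, compute rhs = x³ + 11·x + 0 mod 19, then count y ∈ F_19 with y² ≡ rhs.
  x = 0: rhs = 0, matching y values: 0 (1 points).
  x = 1: rhs = 12, matching y values: none (0 points).
  x = 2: rhs = 11, matching y values: 7, 12 (2 points).
  x = 3: rhs = 3, matching y values: none (0 points).
  x = 4: rhs = 13, matching y values: none (0 points).
  x = 5: rhs = 9, matching y values: 3, 16 (2 points).
  x = 6: rhs = 16, matching y values: 4, 15 (2 points).
  x = 7: rhs = 2, matching y values: none (0 points).
  x = 8: rhs = 11, matching y values: 7, 12 (2 points).
  x = 9: rhs = 11, matching y values: 7, 12 (2 points).
  x = 10: rhs = 8, matching y values: none (0 points).
  x = 11: rhs = 8, matching y values: none (0 points).
  x = 12: rhs = 17, matching y values: 6, 13 (2 points).
  x = 13: rhs = 3, matching y values: none (0 points).
  x = 14: rhs = 10, matching y values: none (0 points).
  x = 15: rhs = 6, matching y values: 5, 14 (2 points).
  x = 16: rhs = 16, matching y values: 4, 15 (2 points).
  x = 17: rhs = 8, matching y values: none (0 points).
  x = 18: rhs = 7, matching y values: 8, 11 (2 points).
Total affine count: 19.
Full point count |E(F_19)| = 19 + 1 = 20.
Hasse bound: |20 − (19+1)| = |0| = 0 ≤ 2√19 ≈ 8.7178 ✓.


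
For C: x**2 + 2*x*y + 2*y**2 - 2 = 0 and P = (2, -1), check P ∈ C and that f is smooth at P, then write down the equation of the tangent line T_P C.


Tangent line at P: 2*x - 4 = 0.

Step 1: f(2, -1) = 0, so P lies on C.
Step 2: partial derivatives
  f_x(x, y) = 2*x + 2*y, f_y(x, y) = 2*x + 4*y.
  f_x(P) = 2, f_y(P) = 0 (gradient nonzero, so P is smooth).
Step 3: tangent line at P: 2·(x − 2) + 0·(y − -1) = 0.
Expanding: 2*x - 4 = 0.


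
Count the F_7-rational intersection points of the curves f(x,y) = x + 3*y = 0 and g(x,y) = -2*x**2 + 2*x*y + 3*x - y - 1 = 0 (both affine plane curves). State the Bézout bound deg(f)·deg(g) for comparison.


Common zeros: {(4, 1), (6, 5)}; count = 2; Bézout bound = 2.

deg(f) = 1, deg(g) = 2, so Bézout bound = 2.
Scan x ∈ F_7. For each x, list the y ∈ F_7 with f(x, y) ≡ 0 and those with g(x, y) ≡ 0 (mod 7); the common zeros in that column are the intersection.
  x = 0: f ≡ 0 at y ∈ {0}; g ≡ 0 at y ∈ {6}; common: ∅.
  x = 1: f ≡ 0 at y ∈ {2}; g ≡ 0 at y ∈ {0}; common: ∅.
  x = 2: f ≡ 0 at y ∈ {4}; g ≡ 0 at y ∈ {1}; common: ∅.
  x = 3: f ≡ 0 at y ∈ {6}; g ≡ 0 at y ∈ {2}; common: ∅.
  x = 4: f ≡ 0 at y ∈ {1}; g ≡ 0 at y ∈ {0, 1, 2, 3, 4, 5, 6}; common: {1}.
  x = 5: f ≡ 0 at y ∈ {3}; g ≡ 0 at y ∈ {4}; common: ∅.
  x = 6: f ≡ 0 at y ∈ {5}; g ≡ 0 at y ∈ {5}; common: {5}.
Collecting: common zeros = {(4, 1), (6, 5)}, so the count is 2.
Comparison with the Bézout bound: 2 ≤ 2 = deg(f)·deg(g), as expected for curves with no common component (the bound is attained).


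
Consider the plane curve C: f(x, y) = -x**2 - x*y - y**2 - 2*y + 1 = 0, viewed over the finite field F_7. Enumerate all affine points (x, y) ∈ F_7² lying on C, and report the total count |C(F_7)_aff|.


Affine F_7-points: {(0, 2), (0, 3), (1, 0), (1, 4), (2, 4), (2, 6), (3, 1), (4, 3), (4, 5), (5, 2), (5, 5), (6, 0), (6, 6)}; count = 13.

For each of the 49 pairs (x, y) ∈ F_7², evaluate f(x, y) mod 7. Record the zeros.
  x = 0: [0↦1, 1↦5, 2↦0, 3↦0, 4↦5, 5↦1, 6↦2]  zeros at y ∈ {2, 3}
  x = 1: [0↦0, 1↦3, 2↦4, 3↦3, 4↦0, 5↦2, 6↦2]  zeros at y ∈ {0, 4}
  x = 2: [0↦4, 1↦6, 2↦6, 3↦4, 4↦0, 5↦1, 6↦0]  zeros at y ∈ {4, 6}
  x = 3: [0↦6, 1↦0, 2↦6, 3↦3, 4↦5, 5↦5, 6↦3]  zeros at y ∈ {1}
  x = 4: [0↦6, 1↦6, 2↦4, 3↦0, 4↦1, 5↦0, 6↦4]  zeros at y ∈ {3, 5}
  x = 5: [0↦4, 1↦3, 2↦0, 3↦2, 4↦2, 5↦0, 6↦3]  zeros at y ∈ {2, 5}
  x = 6: [0↦0, 1↦5, 2↦1, 3↦2, 4↦1, 5↦5, 6↦0]  zeros at y ∈ {0, 6}
Collecting zeros: affine points = {(0, 2), (0, 3), (1, 0), (1, 4), (2, 4), (2, 6), (3, 1), (4, 3), (4, 5), (5, 2), (5, 5), (6, 0), (6, 6)}.
Total count |C(F_7)_aff| = 13.


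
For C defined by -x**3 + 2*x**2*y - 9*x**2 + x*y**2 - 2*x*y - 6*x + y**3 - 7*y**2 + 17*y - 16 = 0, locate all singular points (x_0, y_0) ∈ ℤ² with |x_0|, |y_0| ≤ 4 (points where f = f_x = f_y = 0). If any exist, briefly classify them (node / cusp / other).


Singular points: {(-1, 3)}; classification: cusp.

Compute partial derivatives:
  f_x = -3*x**2 + 4*x*y - 18*x + y**2 - 2*y - 6.
  f_y = 2*x**2 + 2*x*y - 2*x + 3*y**2 - 14*y + 17.
Scan x_0 ∈ {−4, ..., 4}. For each x_0, f_y(x_0, y) is a polynomial in y; find its integer roots y ∈ {−4, ..., 4}, then test f_x and f at those candidates.
  x = -4: f_y(-4, y) = 3*y**2 - 22*y + 57; no integer root y with |y| ≤ 4.
  x = -3: f_y(-3, y) = 3*y**2 - 20*y + 41; no integer root y with |y| ≤ 4.
  x = -2: f_y(-2, y) = 3*y**2 - 18*y + 29; no integer root y with |y| ≤ 4.
  x = -1: f_y(-1, y) = 3*y**2 - 16*y + 21; vanishes at y ∈ {3}. (-1, 3): f_x = 0, f = 0 — SINGULAR.
  x = 0: f_y(0, y) = 3*y**2 - 14*y + 17; no integer root y with |y| ≤ 4.
  x = 1: f_y(1, y) = 3*y**2 - 12*y + 17; no integer root y with |y| ≤ 4.
  x = 2: f_y(2, y) = 3*y**2 - 10*y + 21; no integer root y with |y| ≤ 4.
  x = 3: f_y(3, y) = 3*y**2 - 8*y + 29; no integer root y with |y| ≤ 4.
  x = 4: f_y(4, y) = 3*y**2 - 6*y + 41; no integer root y with |y| ≤ 4.
Only singular point on the grid: (-1, 3).
Classify: substitute x = -1 + u, y = 3 + v and expand: f = -u**3 + 2*u**2*v + u*v**2 + v**3 + v**2.
No constant or linear terms (consistent with a singular point). Quadratic part: v**2. Cubic part: -u**3 + 2*u**2*v + u*v**2 + v**3.
The quadratic part v**2 is a perfect square, so there is a single (double) tangent line v = 0, i.e. y = 3. Restricting the cubic part to that line (v = 0) leaves -u**3 ≠ 0, so f is not divisible by v and the branch is v² ≈ u**3 to lowest order — this is a cusp.
Classification: cusp.


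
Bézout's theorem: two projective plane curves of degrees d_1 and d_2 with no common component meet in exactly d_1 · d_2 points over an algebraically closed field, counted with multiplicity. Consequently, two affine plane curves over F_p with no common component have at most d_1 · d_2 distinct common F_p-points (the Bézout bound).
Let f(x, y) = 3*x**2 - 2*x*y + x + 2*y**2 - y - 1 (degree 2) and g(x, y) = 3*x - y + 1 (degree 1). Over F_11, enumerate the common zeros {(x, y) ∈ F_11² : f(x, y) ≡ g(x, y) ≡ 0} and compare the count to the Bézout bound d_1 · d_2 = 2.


Common zeros: {(0, 1), (9, 6)}; count = 2; Bézout bound = 2.

deg(f) = 2, deg(g) = 1, so Bézout bound = 2.
Scan x ∈ F_11. For each x, list the y ∈ F_11 with f(x, y) ≡ 0 and those with g(x, y) ≡ 0 (mod 11); the common zeros in that column are the intersection.
  x = 0: f ≡ 0 at y ∈ {1, 5}; g ≡ 0 at y ∈ {1}; common: {1}.
  x = 1: f ≡ 0 at y ∈ ∅; g ≡ 0 at y ∈ {4}; common: ∅.
  x = 2: f ≡ 0 at y ∈ {2, 6}; g ≡ 0 at y ∈ {7}; common: ∅.
  x = 3: f ≡ 0 at y ∈ {4, 5}; g ≡ 0 at y ∈ {10}; common: ∅.
  x = 4: f ≡ 0 at y ∈ {1, 9}; g ≡ 0 at y ∈ {2}; common: ∅.
  x = 5: f ≡ 0 at y ∈ ∅; g ≡ 0 at y ∈ {5}; common: ∅.
  x = 6: f ≡ 0 at y ∈ ∅; g ≡ 0 at y ∈ {8}; common: ∅.
  x = 7: f ≡ 0 at y ∈ ∅; g ≡ 0 at y ∈ {0}; common: ∅.
  x = 8: f ≡ 0 at y ∈ ∅; g ≡ 0 at y ∈ {3}; common: ∅.
  x = 9: f ≡ 0 at y ∈ {6, 9}; g ≡ 0 at y ∈ {6}; common: {6}.
  x = 10: f ≡ 0 at y ∈ {2, 3}; g ≡ 0 at y ∈ {9}; common: ∅.
Collecting: common zeros = {(0, 1), (9, 6)}, so the count is 2.
Comparison with the Bézout bound: 2 ≤ 2 = deg(f)·deg(g), as expected for curves with no common component (the bound is attained).


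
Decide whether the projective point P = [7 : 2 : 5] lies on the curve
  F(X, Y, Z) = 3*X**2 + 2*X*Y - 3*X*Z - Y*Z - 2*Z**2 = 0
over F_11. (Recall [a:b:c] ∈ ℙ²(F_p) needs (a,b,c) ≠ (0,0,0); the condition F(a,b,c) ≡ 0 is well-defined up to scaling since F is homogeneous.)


F(7,2,5) ≡ 10 (mod 11); P is NOT on the curve.

Evaluate F(7, 2, 5) term-by-term (mod 11).
  3*X**2 ↦ 3·49·1·1 = 147
  2*X*Y ↦ 2·7·2·1 = 28
  -3*X*Z ↦ -3·7·1·5 = -105
  -Y*Z ↦ -1·1·2·5 = -10
  -2*Z**2 ↦ -2·1·1·25 = -50
Sum: F(7, 2, 5) = (147) + (28) + (-105) + (-10) + (-50) = 10.
Reducing mod 11: 10 ≡ 10 (mod 11).
Since F(a, b, c) ≡ 10 ≠ 0 (mod 11), P does NOT lie on the curve.


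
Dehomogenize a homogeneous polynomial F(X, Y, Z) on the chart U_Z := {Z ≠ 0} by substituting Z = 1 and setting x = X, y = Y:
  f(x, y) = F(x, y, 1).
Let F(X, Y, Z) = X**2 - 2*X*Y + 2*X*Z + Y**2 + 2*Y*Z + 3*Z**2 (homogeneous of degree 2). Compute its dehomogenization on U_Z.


f(x, y) = x**2 - 2*x*y + 2*x + y**2 + 2*y + 3

On U_Z we set Z = 1. Each monomial c·X^i·Y^j·Z^k in F becomes c·x^i·y^j·1^k = c·x^i·y^j.
Substituting Z = 1: F(X, Y, 1) = x**2 - 2*x*y + 2*x + y**2 + 2*y + 3.
Note: deg(f) ≤ deg(F) = 2; strict inequality happens when F is divisible by Z (lost terms).


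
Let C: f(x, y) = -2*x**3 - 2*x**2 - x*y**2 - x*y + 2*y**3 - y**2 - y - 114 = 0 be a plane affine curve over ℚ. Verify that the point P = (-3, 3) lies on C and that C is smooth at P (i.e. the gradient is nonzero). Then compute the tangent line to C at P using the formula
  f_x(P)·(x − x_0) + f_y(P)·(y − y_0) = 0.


Tangent line at P: -54*x + 68*y - 366 = 0.

Step 1: f(-3, 3) = 0, so P lies on C.
Step 2: partial derivatives
  f_x(x, y) = -6*x**2 - 4*x - y**2 - y, f_y(x, y) = -2*x*y - x + 6*y**2 - 2*y - 1.
  f_x(P) = -54, f_y(P) = 68 (gradient nonzero, so P is smooth).
Step 3: tangent line at P: -54·(x − -3) + 68·(y − 3) = 0.
Expanding: -54*x + 68*y - 366 = 0.


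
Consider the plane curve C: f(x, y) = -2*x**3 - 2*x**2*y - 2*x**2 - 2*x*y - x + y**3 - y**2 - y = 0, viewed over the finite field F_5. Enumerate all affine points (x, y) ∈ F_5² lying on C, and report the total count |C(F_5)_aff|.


Affine F_5-points: {(0, 0), (0, 3), (1, 0), (1, 1), (2, 4), (3, 0), (3, 1), (4, 1), (4, 4)}; count = 9.

For each of the 25 pairs (x, y) ∈ F_5², evaluate f(x, y) mod 5. Record the zeros.
  x = 0: [0↦0, 1↦4, 2↦2, 3↦0, 4↦4]  zeros at y ∈ {0, 3}
  x = 1: [0↦0, 1↦0, 2↦4, 3↦3, 4↦3]  zeros at y ∈ {0, 1}
  x = 2: [0↦4, 1↦1, 2↦2, 3↦3, 4↦0]  zeros at y ∈ {4}
  x = 3: [0↦0, 1↦0, 2↦4, 3↦3, 4↦3]  zeros at y ∈ {0, 1}
  x = 4: [0↦1, 1↦0, 2↦3, 3↦1, 4↦0]  zeros at y ∈ {1, 4}
Collecting zeros: affine points = {(0, 0), (0, 3), (1, 0), (1, 1), (2, 4), (3, 0), (3, 1), (4, 1), (4, 4)}.
Total count |C(F_5)_aff| = 9.


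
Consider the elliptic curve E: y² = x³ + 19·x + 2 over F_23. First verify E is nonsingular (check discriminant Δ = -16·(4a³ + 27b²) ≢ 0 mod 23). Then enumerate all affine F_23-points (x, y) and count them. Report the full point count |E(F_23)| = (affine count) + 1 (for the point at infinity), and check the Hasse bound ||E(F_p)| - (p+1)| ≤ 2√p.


Affine points = {(0, 5), (0, 18), (2, 5), (2, 18), (4, 2), (4, 21), (7, 8), (7, 15), (11, 1), (11, 22), (12, 7), (12, 16), (13, 10), (13, 13), (16, 3), (16, 20), (18, 9), (18, 14), (19, 0), (21, 5), (21, 18)}; affine count = 21; |E(F_23)| = 22.

Discriminant check: Δ ∝ 4a³ + 27b² = 4·19³ + 27·2² = 4·6859 + 27·4 ≡ 13 (mod 23). Nonzero ⇒ E is nonsingular.
For each x ∈ F_23, compute rhs = x³ + 19·x + 2 mod 23, then count y ∈ F_23 with y² ≡ rhs.
  x = 0: rhs = 2, matching y values: 5, 18 (2 points).
  x = 1: rhs = 22, matching y values: none (0 points).
  x = 2: rhs = 2, matching y values: 5, 18 (2 points).
  x = 3: rhs = 17, matching y values: none (0 points).
  x = 4: rhs = 4, matching y values: 2, 21 (2 points).
  x = 5: rhs = 15, matching y values: none (0 points).
  x = 6: rhs = 10, matching y values: none (0 points).
  x = 7: rhs = 18, matching y values: 8, 15 (2 points).
  x = 8: rhs = 22, matching y values: none (0 points).
  x = 9: rhs = 5, matching y values: none (0 points).
  x = 10: rhs = 19, matching y values: none (0 points).
  x = 11: rhs = 1, matching y values: 1, 22 (2 points).
  x = 12: rhs = 3, matching y values: 7, 16 (2 points).
  x = 13: rhs = 8, matching y values: 10, 13 (2 points).
  x = 14: rhs = 22, matching y values: none (0 points).
  x = 15: rhs = 5, matching y values: none (0 points).
  x = 16: rhs = 9, matching y values: 3, 20 (2 points).
  x = 17: rhs = 17, matching y values: none (0 points).
  x = 18: rhs = 12, matching y values: 9, 14 (2 points).
  x = 19: rhs = 0, matching y values: 0 (1 points).
  x = 20: rhs = 10, matching y values: none (0 points).
  x = 21: rhs = 2, matching y values: 5, 18 (2 points).
  x = 22: rhs = 5, matching y values: none (0 points).
Total affine count: 21.
Full point count |E(F_23)| = 21 + 1 = 22.
Hasse bound: |22 − (23+1)| = |-2| = 2 ≤ 2√23 ≈ 9.5917 ✓.


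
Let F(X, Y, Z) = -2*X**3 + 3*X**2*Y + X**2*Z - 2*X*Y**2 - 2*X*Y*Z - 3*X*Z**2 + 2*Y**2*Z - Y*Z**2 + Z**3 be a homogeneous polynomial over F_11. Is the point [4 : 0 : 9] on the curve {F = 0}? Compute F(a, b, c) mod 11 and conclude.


F(4,0,9) ≡ 4 (mod 11); P is NOT on the curve.

Evaluate F(4, 0, 9) term-by-term (mod 11).
  -2*X**3 ↦ -2·64·1·1 = -128
  3*X**2*Y ↦ 3·16·0·1 = 0
  X**2*Z ↦ 1·16·1·9 = 144
  -2*X*Y**2 ↦ -2·4·0·1 = 0
  -2*X*Y*Z ↦ -2·4·0·9 = 0
  -3*X*Z**2 ↦ -3·4·1·81 = -972
  2*Y**2*Z ↦ 2·1·0·9 = 0
  -Y*Z**2 ↦ -1·1·0·81 = 0
  Z**3 ↦ 1·1·1·729 = 729
Sum: F(4, 0, 9) = (-128) + (0) + (144) + (0) + (0) + (-972) + (0) + (0) + (729) = -227.
Reducing mod 11: -227 ≡ 4 (mod 11).
Since F(a, b, c) ≡ 4 ≠ 0 (mod 11), P does NOT lie on the curve.


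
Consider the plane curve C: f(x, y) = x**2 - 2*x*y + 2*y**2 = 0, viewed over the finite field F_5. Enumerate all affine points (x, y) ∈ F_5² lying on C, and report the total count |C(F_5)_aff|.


Affine F_5-points: {(0, 0), (1, 2), (1, 4), (2, 3), (2, 4), (3, 1), (3, 2), (4, 1), (4, 3)}; count = 9.

For each of the 25 pairs (x, y) ∈ F_5², evaluate f(x, y) mod 5. Record the zeros.
  x = 0: [0↦0, 1↦2, 2↦3, 3↦3, 4↦2]  zeros at y ∈ {0}
  x = 1: [0↦1, 1↦1, 2↦0, 3↦3, 4↦0]  zeros at y ∈ {2, 4}
  x = 2: [0↦4, 1↦2, 2↦4, 3↦0, 4↦0]  zeros at y ∈ {3, 4}
  x = 3: [0↦4, 1↦0, 2↦0, 3↦4, 4↦2]  zeros at y ∈ {1, 2}
  x = 4: [0↦1, 1↦0, 2↦3, 3↦0, 4↦1]  zeros at y ∈ {1, 3}
Collecting zeros: affine points = {(0, 0), (1, 2), (1, 4), (2, 3), (2, 4), (3, 1), (3, 2), (4, 1), (4, 3)}.
Total count |C(F_5)_aff| = 9.


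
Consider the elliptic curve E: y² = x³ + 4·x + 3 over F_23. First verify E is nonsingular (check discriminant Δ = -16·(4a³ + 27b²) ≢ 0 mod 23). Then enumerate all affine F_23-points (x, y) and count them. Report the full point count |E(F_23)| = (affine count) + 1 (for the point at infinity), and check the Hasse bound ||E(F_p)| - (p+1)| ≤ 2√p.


Affine points = {(0, 7), (0, 16), (1, 10), (1, 13), (6, 6), (6, 17), (7, 11), (7, 12), (8, 8), (8, 15), (9, 3), (9, 20), (10, 10), (10, 13), (12, 10), (12, 13), (16, 0), (17, 4), (17, 19)}; affine count = 19; |E(F_23)| = 20.

Discriminant check: Δ ∝ 4a³ + 27b² = 4·4³ + 27·3² = 4·64 + 27·9 ≡ 16 (mod 23). Nonzero ⇒ E is nonsingular.
For each x ∈ F_23, compute rhs = x³ + 4·x + 3 mod 23, then count y ∈ F_23 with y² ≡ rhs.
  x = 0: rhs = 3, matching y values: 7, 16 (2 points).
  x = 1: rhs = 8, matching y values: 10, 13 (2 points).
  x = 2: rhs = 19, matching y values: none (0 points).
  x = 3: rhs = 19, matching y values: none (0 points).
  x = 4: rhs = 14, matching y values: none (0 points).
  x = 5: rhs = 10, matching y values: none (0 points).
  x = 6: rhs = 13, matching y values: 6, 17 (2 points).
  x = 7: rhs = 6, matching y values: 11, 12 (2 points).
  x = 8: rhs = 18, matching y values: 8, 15 (2 points).
  x = 9: rhs = 9, matching y values: 3, 20 (2 points).
  x = 10: rhs = 8, matching y values: 10, 13 (2 points).
  x = 11: rhs = 21, matching y values: none (0 points).
  x = 12: rhs = 8, matching y values: 10, 13 (2 points).
  x = 13: rhs = 21, matching y values: none (0 points).
  x = 14: rhs = 20, matching y values: none (0 points).
  x = 15: rhs = 11, matching y values: none (0 points).
  x = 16: rhs = 0, matching y values: 0 (1 points).
  x = 17: rhs = 16, matching y values: 4, 19 (2 points).
  x = 18: rhs = 19, matching y values: none (0 points).
  x = 19: rhs = 15, matching y values: none (0 points).
  x = 20: rhs = 10, matching y values: none (0 points).
  x = 21: rhs = 10, matching y values: none (0 points).
  x = 22: rhs = 21, matching y values: none (0 points).
Total affine count: 19.
Full point count |E(F_23)| = 19 + 1 = 20.
Hasse bound: |20 − (23+1)| = |-4| = 4 ≤ 2√23 ≈ 9.5917 ✓.


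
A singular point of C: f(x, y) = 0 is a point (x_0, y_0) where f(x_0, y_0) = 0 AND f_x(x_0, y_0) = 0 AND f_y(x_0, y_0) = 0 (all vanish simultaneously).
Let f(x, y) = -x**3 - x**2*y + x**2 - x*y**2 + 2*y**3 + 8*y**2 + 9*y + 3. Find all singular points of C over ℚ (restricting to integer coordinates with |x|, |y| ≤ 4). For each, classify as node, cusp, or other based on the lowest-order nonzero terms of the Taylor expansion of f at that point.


Singular points: {(1, -1)}; classification: node.

Compute partial derivatives:
  f_x = -3*x**2 - 2*x*y + 2*x - y**2.
  f_y = -x**2 - 2*x*y + 6*y**2 + 16*y + 9.
Scan x_0 ∈ {−4, ..., 4}. For each x_0, f_y(x_0, y) is a polynomial in y; find its integer roots y ∈ {−4, ..., 4}, then test f_x and f at those candidates.
  x = -4: f_y(-4, y) = 6*y**2 + 24*y - 7; no integer root y with |y| ≤ 4.
  x = -3: f_y(-3, y) = 6*y**2 + 22*y; vanishes at y ∈ {0}. (-3, 0): f_x = -33 ≠ 0.
  x = -2: f_y(-2, y) = 6*y**2 + 20*y + 5; no integer root y with |y| ≤ 4.
  x = -1: f_y(-1, y) = 6*y**2 + 18*y + 8; no integer root y with |y| ≤ 4.
  x = 0: f_y(0, y) = 6*y**2 + 16*y + 9; no integer root y with |y| ≤ 4.
  x = 1: f_y(1, y) = 6*y**2 + 14*y + 8; vanishes at y ∈ {-1}. (1, -1): f_x = 0, f = 0 — SINGULAR.
  x = 2: f_y(2, y) = 6*y**2 + 12*y + 5; no integer root y with |y| ≤ 4.
  x = 3: f_y(3, y) = 6*y**2 + 10*y; vanishes at y ∈ {0}. (3, 0): f_x = -21 ≠ 0.
  x = 4: f_y(4, y) = 6*y**2 + 8*y - 7; no integer root y with |y| ≤ 4.
Only singular point on the grid: (1, -1).
Classify: substitute x = 1 + u, y = -1 + v and expand: f = -u**3 - u**2*v - u**2 - u*v**2 + 2*v**3 + v**2.
No constant or linear terms (consistent with a singular point). Quadratic part: -u**2 + v**2. Cubic part: -u**3 - u**2*v - u*v**2 + 2*v**3.
The quadratic part v**2 - u**2 = (v − u)(v + u) splits into two distinct linear factors, so there are two distinct tangent lines y − -1 = ±(x − 1) — this is a node (ordinary double point).
Classification: node.


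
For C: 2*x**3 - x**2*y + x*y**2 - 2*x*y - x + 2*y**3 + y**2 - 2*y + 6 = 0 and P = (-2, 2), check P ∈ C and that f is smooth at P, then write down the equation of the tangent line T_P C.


Tangent line at P: 31*x + 18*y + 26 = 0.

Step 1: f(-2, 2) = 0, so P lies on C.
Step 2: partial derivatives
  f_x(x, y) = 6*x**2 - 2*x*y + y**2 - 2*y - 1, f_y(x, y) = -x**2 + 2*x*y - 2*x + 6*y**2 + 2*y - 2.
  f_x(P) = 31, f_y(P) = 18 (gradient nonzero, so P is smooth).
Step 3: tangent line at P: 31·(x − -2) + 18·(y − 2) = 0.
Expanding: 31*x + 18*y + 26 = 0.


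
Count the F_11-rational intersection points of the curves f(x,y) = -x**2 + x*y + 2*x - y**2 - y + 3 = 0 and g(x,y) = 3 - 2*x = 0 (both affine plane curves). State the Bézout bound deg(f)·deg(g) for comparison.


Common zeros: ∅; count = 0; Bézout bound = 2.

deg(f) = 2, deg(g) = 1, so Bézout bound = 2.
Scan x ∈ F_11. For each x, list the y ∈ F_11 with f(x, y) ≡ 0 and those with g(x, y) ≡ 0 (mod 11); the common zeros in that column are the intersection.
  x = 0: f ≡ 0 at y ∈ ∅; g ≡ 0 at y ∈ ∅; common: ∅.
  x = 1: f ≡ 0 at y ∈ {2, 9}; g ≡ 0 at y ∈ ∅; common: ∅.
  x = 2: f ≡ 0 at y ∈ ∅; g ≡ 0 at y ∈ ∅; common: ∅.
  x = 3: f ≡ 0 at y ∈ {0, 2}; g ≡ 0 at y ∈ ∅; common: ∅.
  x = 4: f ≡ 0 at y ∈ {7}; g ≡ 0 at y ∈ ∅; common: ∅.
  x = 5: f ≡ 0 at y ∈ {7, 8}; g ≡ 0 at y ∈ ∅; common: ∅.
  x = 6: f ≡ 0 at y ∈ ∅; g ≡ 0 at y ∈ ∅; common: ∅.
  x = 7: f ≡ 0 at y ∈ ∅; g ≡ 0 at y ∈ {0, 1, 2, 3, 4, 5, 6, 7, 8, 9, 10}; common: ∅.
  x = 8: f ≡ 0 at y ∈ {3, 4}; g ≡ 0 at y ∈ ∅; common: ∅.
  x = 9: f ≡ 0 at y ∈ {4}; g ≡ 0 at y ∈ ∅; common: ∅.
  x = 10: f ≡ 0 at y ∈ {0, 9}; g ≡ 0 at y ∈ ∅; common: ∅.
Collecting: common zeros = ∅, so the count is 0.
Comparison with the Bézout bound: 0 ≤ 2 = deg(f)·deg(g), as expected for curves with no common component (the affine F_11-count falls short of the bound because intersections may lie at infinity, over extension fields, or carry multiplicity).


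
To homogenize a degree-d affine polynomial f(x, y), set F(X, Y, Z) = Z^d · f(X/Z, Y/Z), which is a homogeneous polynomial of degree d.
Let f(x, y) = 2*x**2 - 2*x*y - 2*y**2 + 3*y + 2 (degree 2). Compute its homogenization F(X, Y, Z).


F(X, Y, Z) = 2*X**2 - 2*X*Y - 2*Y**2 + 3*Y*Z + 2*Z**2

deg(f) = 2.
Substitute x = X/Z, y = Y/Z into f, then multiply by Z^2.
  monomial 2·x^2·y^0 ↦ 2·X^2·Y^0·Z^0.
  monomial -2·x^1·y^1 ↦ -2·X^1·Y^1·Z^0.
  monomial -2·x^0·y^2 ↦ -2·X^0·Y^2·Z^0.
  monomial 3·x^0·y^1 ↦ 3·X^0·Y^1·Z^1.
  monomial 2·x^0·y^0 ↦ 2·X^0·Y^0·Z^2.
Collecting: F(X, Y, Z) = 2*X**2 - 2*X*Y - 2*Y**2 + 3*Y*Z + 2*Z**2.


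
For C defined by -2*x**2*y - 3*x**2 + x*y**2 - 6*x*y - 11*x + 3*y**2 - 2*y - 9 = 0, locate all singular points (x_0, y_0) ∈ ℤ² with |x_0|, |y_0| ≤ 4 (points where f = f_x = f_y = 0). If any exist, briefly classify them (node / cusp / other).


Singular points: {(-2, -1)}; classification: node.

Compute partial derivatives:
  f_x = -4*x*y - 6*x + y**2 - 6*y - 11.
  f_y = -2*x**2 + 2*x*y - 6*x + 6*y - 2.
Scan x_0 ∈ {−4, ..., 4}. For each x_0, f_y(x_0, y) is a polynomial in y; find its integer roots y ∈ {−4, ..., 4}, then test f_x and f at those candidates.
  x = -4: f_y(-4, y) = -2*y - 10; no integer root y with |y| ≤ 4.
  x = -3: f_y(-3, y) = -2; no integer root y with |y| ≤ 4.
  x = -2: f_y(-2, y) = 2*y + 2; vanishes at y ∈ {-1}. (-2, -1): f_x = 0, f = 0 — SINGULAR.
  x = -1: f_y(-1, y) = 4*y + 2; no integer root y with |y| ≤ 4.
  x = 0: f_y(0, y) = 6*y - 2; no integer root y with |y| ≤ 4.
  x = 1: f_y(1, y) = 8*y - 10; no integer root y with |y| ≤ 4.
  x = 2: f_y(2, y) = 10*y - 22; no integer root y with |y| ≤ 4.
  x = 3: f_y(3, y) = 12*y - 38; no integer root y with |y| ≤ 4.
  x = 4: f_y(4, y) = 14*y - 58; no integer root y with |y| ≤ 4.
Only singular point on the grid: (-2, -1).
Classify: substitute x = -2 + u, y = -1 + v and expand: f = -2*u**2*v - u**2 + u*v**2 + v**2.
No constant or linear terms (consistent with a singular point). Quadratic part: -u**2 + v**2. Cubic part: -2*u**2*v + u*v**2.
The quadratic part v**2 - u**2 = (v − u)(v + u) splits into two distinct linear factors, so there are two distinct tangent lines y − -1 = ±(x − -2) — this is a node (ordinary double point).
Classification: node.


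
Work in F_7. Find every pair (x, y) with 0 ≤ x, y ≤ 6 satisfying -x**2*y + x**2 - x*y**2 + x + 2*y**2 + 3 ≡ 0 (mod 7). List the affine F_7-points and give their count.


Affine F_7-points: {(0, 3), (0, 4), (1, 2), (1, 6), (2, 4), (3, 2), (3, 3), (6, 6)}; count = 8.

For each of the 49 pairs (x, y) ∈ F_7², evaluate f(x, y) mod 7. Record the zeros.
  x = 0: [0↦3, 1↦5, 2↦4, 3↦0, 4↦0, 5↦4, 6↦5]  zeros at y ∈ {3, 4}
  x = 1: [0↦5, 1↦5, 2↦0, 3↦4, 4↦3, 5↦4, 6↦0]  zeros at y ∈ {2, 6}
  x = 2: [0↦2, 1↦5, 2↦1, 3↦4, 4↦0, 5↦3, 6↦6]  zeros at y ∈ {4}
  x = 3: [0↦1, 1↦5, 2↦0, 3↦0, 4↦5, 5↦1, 6↦2]  zeros at y ∈ {2, 3}
  x = 4: [0↦2, 1↦5, 2↦4, 3↦6, 4↦4, 5↦5, 6↦2]  zeros at y ∈ ∅
  x = 5: [0↦5, 1↦5, 2↦6, 3↦1, 4↦4, 5↦1, 6↦6]  zeros at y ∈ ∅
  x = 6: [0↦3, 1↦5, 2↦6, 3↦6, 4↦5, 5↦3, 6↦0]  zeros at y ∈ {6}
Collecting zeros: affine points = {(0, 3), (0, 4), (1, 2), (1, 6), (2, 4), (3, 2), (3, 3), (6, 6)}.
Total count |C(F_7)_aff| = 8.


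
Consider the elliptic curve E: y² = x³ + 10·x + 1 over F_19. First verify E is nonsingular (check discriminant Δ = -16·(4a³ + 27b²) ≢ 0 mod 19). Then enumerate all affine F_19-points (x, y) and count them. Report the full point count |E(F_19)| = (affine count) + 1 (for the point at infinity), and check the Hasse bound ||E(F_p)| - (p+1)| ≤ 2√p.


Affine points = {(0, 1), (0, 18), (3, 1), (3, 18), (5, 9), (5, 10), (6, 7), (6, 12), (8, 2), (8, 17), (11, 6), (11, 13), (12, 5), (12, 14), (14, 4), (14, 15), (15, 7), (15, 12), (16, 1), (16, 18), (17, 7), (17, 12), (18, 3), (18, 16)}; affine count = 24; |E(F_19)| = 25.

Discriminant check: Δ ∝ 4a³ + 27b² = 4·10³ + 27·1² = 4·1000 + 27·1 ≡ 18 (mod 19). Nonzero ⇒ E is nonsingular.
For each x ∈ F_19, compute rhs = x³ + 10·x + 1 mod 19, then count y ∈ F_19 with y² ≡ rhs.
  x = 0: rhs = 1, matching y values: 1, 18 (2 points).
  x = 1: rhs = 12, matching y values: none (0 points).
  x = 2: rhs = 10, matching y values: none (0 points).
  x = 3: rhs = 1, matching y values: 1, 18 (2 points).
  x = 4: rhs = 10, matching y values: none (0 points).
  x = 5: rhs = 5, matching y values: 9, 10 (2 points).
  x = 6: rhs = 11, matching y values: 7, 12 (2 points).
  x = 7: rhs = 15, matching y values: none (0 points).
  x = 8: rhs = 4, matching y values: 2, 17 (2 points).
  x = 9: rhs = 3, matching y values: none (0 points).
  x = 10: rhs = 18, matching y values: none (0 points).
  x = 11: rhs = 17, matching y values: 6, 13 (2 points).
  x = 12: rhs = 6, matching y values: 5, 14 (2 points).
  x = 13: rhs = 10, matching y values: none (0 points).
  x = 14: rhs = 16, matching y values: 4, 15 (2 points).
  x = 15: rhs = 11, matching y values: 7, 12 (2 points).
  x = 16: rhs = 1, matching y values: 1, 18 (2 points).
  x = 17: rhs = 11, matching y values: 7, 12 (2 points).
  x = 18: rhs = 9, matching y values: 3, 16 (2 points).
Total affine count: 24.
Full point count |E(F_19)| = 24 + 1 = 25.
Hasse bound: |25 − (19+1)| = |5| = 5 ≤ 2√19 ≈ 8.7178 ✓.


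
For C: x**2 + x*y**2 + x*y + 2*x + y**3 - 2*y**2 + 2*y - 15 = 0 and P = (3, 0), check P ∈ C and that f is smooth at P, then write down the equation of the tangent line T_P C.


Tangent line at P: 8*x + 5*y - 24 = 0.

Step 1: f(3, 0) = 0, so P lies on C.
Step 2: partial derivatives
  f_x(x, y) = 2*x + y**2 + y + 2, f_y(x, y) = 2*x*y + x + 3*y**2 - 4*y + 2.
  f_x(P) = 8, f_y(P) = 5 (gradient nonzero, so P is smooth).
Step 3: tangent line at P: 8·(x − 3) + 5·(y − 0) = 0.
Expanding: 8*x + 5*y - 24 = 0.


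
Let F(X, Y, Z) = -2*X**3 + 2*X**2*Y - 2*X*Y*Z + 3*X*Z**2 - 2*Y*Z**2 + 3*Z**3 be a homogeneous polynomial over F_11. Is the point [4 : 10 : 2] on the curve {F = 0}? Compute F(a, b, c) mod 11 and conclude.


F(4,10,2) ≡ 2 (mod 11); P is NOT on the curve.

Evaluate F(4, 10, 2) term-by-term (mod 11).
  -2*X**3 ↦ -2·64·1·1 = -128
  2*X**2*Y ↦ 2·16·10·1 = 320
  -2*X*Y*Z ↦ -2·4·10·2 = -160
  3*X*Z**2 ↦ 3·4·1·4 = 48
  -2*Y*Z**2 ↦ -2·1·10·4 = -80
  3*Z**3 ↦ 3·1·1·8 = 24
Sum: F(4, 10, 2) = (-128) + (320) + (-160) + (48) + (-80) + (24) = 24.
Reducing mod 11: 24 ≡ 2 (mod 11).
Since F(a, b, c) ≡ 2 ≠ 0 (mod 11), P does NOT lie on the curve.


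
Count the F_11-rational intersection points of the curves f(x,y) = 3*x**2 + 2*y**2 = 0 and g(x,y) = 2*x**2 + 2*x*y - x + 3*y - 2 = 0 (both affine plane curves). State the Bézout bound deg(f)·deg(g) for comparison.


Common zeros: {(1, 9)}; count = 1; Bézout bound = 4.

deg(f) = 2, deg(g) = 2, so Bézout bound = 4.
Scan x ∈ F_11. For each x, list the y ∈ F_11 with f(x, y) ≡ 0 and those with g(x, y) ≡ 0 (mod 11); the common zeros in that column are the intersection.
  x = 0: f ≡ 0 at y ∈ {0}; g ≡ 0 at y ∈ {8}; common: ∅.
  x = 1: f ≡ 0 at y ∈ {2, 9}; g ≡ 0 at y ∈ {9}; common: {9}.
  x = 2: f ≡ 0 at y ∈ {4, 7}; g ≡ 0 at y ∈ {1}; common: ∅.
  x = 3: f ≡ 0 at y ∈ {5, 6}; g ≡ 0 at y ∈ {1}; common: ∅.
  x = 4: f ≡ 0 at y ∈ {3, 8}; g ≡ 0 at y ∈ ∅; common: ∅.
  x = 5: f ≡ 0 at y ∈ {1, 10}; g ≡ 0 at y ∈ {6}; common: ∅.
  x = 6: f ≡ 0 at y ∈ {1, 10}; g ≡ 0 at y ∈ {6}; common: ∅.
  x = 7: f ≡ 0 at y ∈ {3, 8}; g ≡ 0 at y ∈ {9}; common: ∅.
  x = 8: f ≡ 0 at y ∈ {5, 6}; g ≡ 0 at y ∈ {10}; common: ∅.
  x = 9: f ≡ 0 at y ∈ {4, 7}; g ≡ 0 at y ∈ {8}; common: ∅.
  x = 10: f ≡ 0 at y ∈ {2, 9}; g ≡ 0 at y ∈ {10}; common: ∅.
Collecting: common zeros = {(1, 9)}, so the count is 1.
Comparison with the Bézout bound: 1 ≤ 4 = deg(f)·deg(g), as expected for curves with no common component (the affine F_11-count falls short of the bound because intersections may lie at infinity, over extension fields, or carry multiplicity).


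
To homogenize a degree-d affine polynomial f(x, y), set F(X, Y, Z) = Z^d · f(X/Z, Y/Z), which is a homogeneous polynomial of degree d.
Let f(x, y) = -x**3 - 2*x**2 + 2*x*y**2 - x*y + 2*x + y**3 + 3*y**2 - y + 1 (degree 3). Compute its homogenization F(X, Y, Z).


F(X, Y, Z) = -X**3 - 2*X**2*Z + 2*X*Y**2 - X*Y*Z + 2*X*Z**2 + Y**3 + 3*Y**2*Z - Y*Z**2 + Z**3

deg(f) = 3.
Substitute x = X/Z, y = Y/Z into f, then multiply by Z^3.
  monomial -1·x^3·y^0 ↦ -1·X^3·Y^0·Z^0.
  monomial -2·x^2·y^0 ↦ -2·X^2·Y^0·Z^1.
  monomial 2·x^1·y^2 ↦ 2·X^1·Y^2·Z^0.
  monomial -1·x^1·y^1 ↦ -1·X^1·Y^1·Z^1.
  monomial 2·x^1·y^0 ↦ 2·X^1·Y^0·Z^2.
  monomial 1·x^0·y^3 ↦ 1·X^0·Y^3·Z^0.
  monomial 3·x^0·y^2 ↦ 3·X^0·Y^2·Z^1.
  monomial -1·x^0·y^1 ↦ -1·X^0·Y^1·Z^2.
  monomial 1·x^0·y^0 ↦ 1·X^0·Y^0·Z^3.
Collecting: F(X, Y, Z) = -X**3 - 2*X**2*Z + 2*X*Y**2 - X*Y*Z + 2*X*Z**2 + Y**3 + 3*Y**2*Z - Y*Z**2 + Z**3.


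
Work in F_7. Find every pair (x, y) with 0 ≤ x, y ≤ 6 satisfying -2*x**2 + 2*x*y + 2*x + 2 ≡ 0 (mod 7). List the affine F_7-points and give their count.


Affine F_7-points: {(1, 6), (2, 4), (3, 4), (4, 1), (5, 1), (6, 6)}; count = 6.

For each of the 49 pairs (x, y) ∈ F_7², evaluate f(x, y) mod 7. Record the zeros.
  x = 0: [0↦2, 1↦2, 2↦2, 3↦2, 4↦2, 5↦2, 6↦2]  zeros at y ∈ ∅
  x = 1: [0↦2, 1↦4, 2↦6, 3↦1, 4↦3, 5↦5, 6↦0]  zeros at y ∈ {6}
  x = 2: [0↦5, 1↦2, 2↦6, 3↦3, 4↦0, 5↦4, 6↦1]  zeros at y ∈ {4}
  x = 3: [0↦4, 1↦3, 2↦2, 3↦1, 4↦0, 5↦6, 6↦5]  zeros at y ∈ {4}
  x = 4: [0↦6, 1↦0, 2↦1, 3↦2, 4↦3, 5↦4, 6↦5]  zeros at y ∈ {1}
  x = 5: [0↦4, 1↦0, 2↦3, 3↦6, 4↦2, 5↦5, 6↦1]  zeros at y ∈ {1}
  x = 6: [0↦5, 1↦3, 2↦1, 3↦6, 4↦4, 5↦2, 6↦0]  zeros at y ∈ {6}
Collecting zeros: affine points = {(1, 6), (2, 4), (3, 4), (4, 1), (5, 1), (6, 6)}.
Total count |C(F_7)_aff| = 6.


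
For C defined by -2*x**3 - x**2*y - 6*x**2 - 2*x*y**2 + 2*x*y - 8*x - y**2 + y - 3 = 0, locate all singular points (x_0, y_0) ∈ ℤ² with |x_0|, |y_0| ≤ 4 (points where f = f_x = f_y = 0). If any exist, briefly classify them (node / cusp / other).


Singular points: {(-1, 1)}; classification: node.

Compute partial derivatives:
  f_x = -6*x**2 - 2*x*y - 12*x - 2*y**2 + 2*y - 8.
  f_y = -x**2 - 4*x*y + 2*x - 2*y + 1.
Scan x_0 ∈ {−4, ..., 4}. For each x_0, f_y(x_0, y) is a polynomial in y; find its integer roots y ∈ {−4, ..., 4}, then test f_x and f at those candidates.
  x = -4: f_y(-4, y) = 14*y - 23; no integer root y with |y| ≤ 4.
  x = -3: f_y(-3, y) = 10*y - 14; no integer root y with |y| ≤ 4.
  x = -2: f_y(-2, y) = 6*y - 7; no integer root y with |y| ≤ 4.
  x = -1: f_y(-1, y) = 2*y - 2; vanishes at y ∈ {1}. (-1, 1): f_x = 0, f = 0 — SINGULAR.
  x = 0: f_y(0, y) = 1 - 2*y; no integer root y with |y| ≤ 4.
  x = 1: f_y(1, y) = 2 - 6*y; no integer root y with |y| ≤ 4.
  x = 2: f_y(2, y) = 1 - 10*y; no integer root y with |y| ≤ 4.
  x = 3: f_y(3, y) = -14*y - 2; no integer root y with |y| ≤ 4.
  x = 4: f_y(4, y) = -18*y - 7; no integer root y with |y| ≤ 4.
Only singular point on the grid: (-1, 1).
Classify: substitute x = -1 + u, y = 1 + v and expand: f = -2*u**3 - u**2*v - u**2 - 2*u*v**2 + v**2.
No constant or linear terms (consistent with a singular point). Quadratic part: -u**2 + v**2. Cubic part: -2*u**3 - u**2*v - 2*u*v**2.
The quadratic part v**2 - u**2 = (v − u)(v + u) splits into two distinct linear factors, so there are two distinct tangent lines y − 1 = ±(x − -1) — this is a node (ordinary double point).
Classification: node.


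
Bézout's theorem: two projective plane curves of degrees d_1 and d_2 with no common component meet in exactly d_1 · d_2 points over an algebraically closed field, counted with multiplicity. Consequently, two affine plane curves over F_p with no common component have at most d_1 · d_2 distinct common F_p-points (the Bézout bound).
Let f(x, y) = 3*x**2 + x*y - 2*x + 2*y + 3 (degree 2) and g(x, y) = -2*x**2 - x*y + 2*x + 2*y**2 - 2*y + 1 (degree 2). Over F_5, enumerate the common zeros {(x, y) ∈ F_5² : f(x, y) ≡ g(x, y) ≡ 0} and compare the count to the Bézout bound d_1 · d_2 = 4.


Common zeros: {(2, 1)}; count = 1; Bézout bound = 4.

deg(f) = 2, deg(g) = 2, so Bézout bound = 4.
Scan x ∈ F_5. For each x, list the y ∈ F_5 with f(x, y) ≡ 0 and those with g(x, y) ≡ 0 (mod 5); the common zeros in that column are the intersection.
  x = 0: f ≡ 0 at y ∈ {1}; g ≡ 0 at y ∈ {2, 4}; common: ∅.
  x = 1: f ≡ 0 at y ∈ {2}; g ≡ 0 at y ∈ {1, 3}; common: ∅.
  x = 2: f ≡ 0 at y ∈ {1}; g ≡ 0 at y ∈ {1}; common: {1}.
  x = 3: f ≡ 0 at y ∈ ∅; g ≡ 0 at y ∈ ∅; common: ∅.
  x = 4: f ≡ 0 at y ∈ {2}; g ≡ 0 at y ∈ {4}; common: ∅.
Collecting: common zeros = {(2, 1)}, so the count is 1.
Comparison with the Bézout bound: 1 ≤ 4 = deg(f)·deg(g), as expected for curves with no common component (the affine F_5-count falls short of the bound because intersections may lie at infinity, over extension fields, or carry multiplicity).


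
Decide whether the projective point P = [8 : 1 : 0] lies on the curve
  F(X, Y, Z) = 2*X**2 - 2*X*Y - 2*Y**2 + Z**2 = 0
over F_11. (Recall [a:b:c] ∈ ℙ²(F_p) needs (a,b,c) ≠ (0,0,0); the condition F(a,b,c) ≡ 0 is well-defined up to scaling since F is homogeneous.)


F(8,1,0) ≡ 0 (mod 11); P is on the curve.

Evaluate F(8, 1, 0) term-by-term (mod 11).
  2*X**2 ↦ 2·64·1·1 = 128
  -2*X*Y ↦ -2·8·1·1 = -16
  -2*Y**2 ↦ -2·1·1·1 = -2
  Z**2 ↦ 1·1·1·0 = 0
Sum: F(8, 1, 0) = (128) + (-16) + (-2) + (0) = 110.
Reducing mod 11: 110 ≡ 0 (mod 11).
Since F(a, b, c) ≡ 0 (mod 11), P lies on the curve.


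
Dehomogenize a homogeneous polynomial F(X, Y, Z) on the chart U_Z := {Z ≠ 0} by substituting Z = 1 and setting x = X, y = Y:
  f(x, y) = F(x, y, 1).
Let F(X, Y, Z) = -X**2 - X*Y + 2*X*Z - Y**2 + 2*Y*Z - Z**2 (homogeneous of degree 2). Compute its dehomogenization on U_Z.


f(x, y) = -x**2 - x*y + 2*x - y**2 + 2*y - 1

On U_Z we set Z = 1. Each monomial c·X^i·Y^j·Z^k in F becomes c·x^i·y^j·1^k = c·x^i·y^j.
Substituting Z = 1: F(X, Y, 1) = -x**2 - x*y + 2*x - y**2 + 2*y - 1.
Note: deg(f) ≤ deg(F) = 2; strict inequality happens when F is divisible by Z (lost terms).


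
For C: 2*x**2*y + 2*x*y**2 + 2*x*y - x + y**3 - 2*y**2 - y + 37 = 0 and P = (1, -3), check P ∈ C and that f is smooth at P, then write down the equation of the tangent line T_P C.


Tangent line at P: -x + 30*y + 91 = 0.

Step 1: f(1, -3) = 0, so P lies on C.
Step 2: partial derivatives
  f_x(x, y) = 4*x*y + 2*y**2 + 2*y - 1, f_y(x, y) = 2*x**2 + 4*x*y + 2*x + 3*y**2 - 4*y - 1.
  f_x(P) = -1, f_y(P) = 30 (gradient nonzero, so P is smooth).
Step 3: tangent line at P: -1·(x − 1) + 30·(y − -3) = 0.
Expanding: -x + 30*y + 91 = 0.


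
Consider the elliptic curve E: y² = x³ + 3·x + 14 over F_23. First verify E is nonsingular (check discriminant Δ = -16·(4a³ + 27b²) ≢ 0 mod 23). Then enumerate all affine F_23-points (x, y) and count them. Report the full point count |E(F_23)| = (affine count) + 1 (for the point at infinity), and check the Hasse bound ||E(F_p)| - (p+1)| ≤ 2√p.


Affine points = {(1, 8), (1, 15), (3, 2), (3, 21), (5, 4), (5, 19), (6, 8), (6, 15), (10, 3), (10, 20), (16, 8), (16, 15), (18, 9), (18, 14), (20, 1), (20, 22), (21, 0)}; affine count = 17; |E(F_23)| = 18.

Discriminant check: Δ ∝ 4a³ + 27b² = 4·3³ + 27·14² = 4·27 + 27·196 ≡ 18 (mod 23). Nonzero ⇒ E is nonsingular.
For each x ∈ F_23, compute rhs = x³ + 3·x + 14 mod 23, then count y ∈ F_23 with y² ≡ rhs.
  x = 0: rhs = 14, matching y values: none (0 points).
  x = 1: rhs = 18, matching y values: 8, 15 (2 points).
  x = 2: rhs = 5, matching y values: none (0 points).
  x = 3: rhs = 4, matching y values: 2, 21 (2 points).
  x = 4: rhs = 21, matching y values: none (0 points).
  x = 5: rhs = 16, matching y values: 4, 19 (2 points).
  x = 6: rhs = 18, matching y values: 8, 15 (2 points).
  x = 7: rhs = 10, matching y values: none (0 points).
  x = 8: rhs = 21, matching y values: none (0 points).
  x = 9: rhs = 11, matching y values: none (0 points).
  x = 10: rhs = 9, matching y values: 3, 20 (2 points).
  x = 11: rhs = 21, matching y values: none (0 points).
  x = 12: rhs = 7, matching y values: none (0 points).
  x = 13: rhs = 19, matching y values: none (0 points).
  x = 14: rhs = 17, matching y values: none (0 points).
  x = 15: rhs = 7, matching y values: none (0 points).
  x = 16: rhs = 18, matching y values: 8, 15 (2 points).
  x = 17: rhs = 10, matching y values: none (0 points).
  x = 18: rhs = 12, matching y values: 9, 14 (2 points).
  x = 19: rhs = 7, matching y values: none (0 points).
  x = 20: rhs = 1, matching y values: 1, 22 (2 points).
  x = 21: rhs = 0, matching y values: 0 (1 points).
  x = 22: rhs = 10, matching y values: none (0 points).
Total affine count: 17.
Full point count |E(F_23)| = 17 + 1 = 18.
Hasse bound: |18 − (23+1)| = |-6| = 6 ≤ 2√23 ≈ 9.5917 ✓.


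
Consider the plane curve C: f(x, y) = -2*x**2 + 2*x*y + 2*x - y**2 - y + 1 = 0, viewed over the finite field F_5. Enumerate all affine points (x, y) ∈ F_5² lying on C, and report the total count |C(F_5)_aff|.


Affine F_5-points: {(0, 2), (1, 3), (3, 2), (3, 3)}; count = 4.

For each of the 25 pairs (x, y) ∈ F_5², evaluate f(x, y) mod 5. Record the zeros.
  x = 0: [0↦1, 1↦4, 2↦0, 3↦4, 4↦1]  zeros at y ∈ {2}
  x = 1: [0↦1, 1↦1, 2↦4, 3↦0, 4↦4]  zeros at y ∈ {3}
  x = 2: [0↦2, 1↦4, 2↦4, 3↦2, 4↦3]  zeros at y ∈ ∅
  x = 3: [0↦4, 1↦3, 2↦0, 3↦0, 4↦3]  zeros at y ∈ {2, 3}
  x = 4: [0↦2, 1↦3, 2↦2, 3↦4, 4↦4]  zeros at y ∈ ∅
Collecting zeros: affine points = {(0, 2), (1, 3), (3, 2), (3, 3)}.
Total count |C(F_5)_aff| = 4.
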